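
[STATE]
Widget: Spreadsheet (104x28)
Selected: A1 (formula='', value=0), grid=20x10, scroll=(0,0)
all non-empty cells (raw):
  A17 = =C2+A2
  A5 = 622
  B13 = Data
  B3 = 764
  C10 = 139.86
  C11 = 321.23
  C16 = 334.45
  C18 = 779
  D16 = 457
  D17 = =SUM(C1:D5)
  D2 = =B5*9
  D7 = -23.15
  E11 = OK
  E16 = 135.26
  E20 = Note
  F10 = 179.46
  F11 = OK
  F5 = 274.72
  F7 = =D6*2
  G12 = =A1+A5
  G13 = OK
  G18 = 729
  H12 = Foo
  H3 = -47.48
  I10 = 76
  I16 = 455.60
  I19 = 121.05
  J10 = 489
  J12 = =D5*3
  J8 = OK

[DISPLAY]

A1:                                                                                                     
       A       B       C       D       E       F       G       H       I       J                        
--------------------------------------------------------------------------------------------------------
  1      [0]       0       0       0       0       0       0       0       0       0                    
  2        0       0       0       0       0       0       0       0       0       0                    
  3        0     764       0       0       0       0       0  -47.48       0       0                    
  4        0       0       0       0       0       0       0       0       0       0                    
  5      622       0       0       0       0  274.72       0       0       0       0                    
  6        0       0       0       0       0       0       0       0       0       0                    
  7        0       0       0  -23.15       0       0       0       0       0       0                    
  8        0       0       0       0       0       0       0       0       0OK                          
  9        0       0       0       0       0       0       0       0       0       0                    
 10        0       0  139.86       0       0  179.46       0       0      76     489                    
 11        0       0  321.23       0OK      OK             0       0       0       0                    
 12        0       0       0       0       0       0     622Foo            0       0                    
 13        0Data           0       0       0       0OK             0       0       0                    
 14        0       0       0       0       0       0       0       0       0       0                    
 15        0       0       0       0       0       0       0       0       0       0                    
 16        0       0  334.45     457  135.26       0       0       0  455.60       0                    
 17        0       0       0       0       0       0       0       0       0       0                    
 18        0       0     779       0       0       0     729       0       0       0                    
 19        0       0       0       0       0       0       0       0  121.05       0                    
 20        0       0       0       0Note           0       0       0       0       0                    
                                                                                                        
                                                                                                        
                                                                                                        
                                                                                                        
                                                                                                        


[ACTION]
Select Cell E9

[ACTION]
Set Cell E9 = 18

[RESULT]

E9: 18                                                                                                  
       A       B       C       D       E       F       G       H       I       J                        
--------------------------------------------------------------------------------------------------------
  1        0       0       0       0       0       0       0       0       0       0                    
  2        0       0       0       0       0       0       0       0       0       0                    
  3        0     764       0       0       0       0       0  -47.48       0       0                    
  4        0       0       0       0       0       0       0       0       0       0                    
  5      622       0       0       0       0  274.72       0       0       0       0                    
  6        0       0       0       0       0       0       0       0       0       0                    
  7        0       0       0  -23.15       0       0       0       0       0       0                    
  8        0       0       0       0       0       0       0       0       0OK                          
  9        0       0       0       0    [18]       0       0       0       0       0                    
 10        0       0  139.86       0       0  179.46       0       0      76     489                    
 11        0       0  321.23       0OK      OK             0       0       0       0                    
 12        0       0       0       0       0       0     622Foo            0       0                    
 13        0Data           0       0       0       0OK             0       0       0                    
 14        0       0       0       0       0       0       0       0       0       0                    
 15        0       0       0       0       0       0       0       0       0       0                    
 16        0       0  334.45     457  135.26       0       0       0  455.60       0                    
 17        0       0       0       0       0       0       0       0       0       0                    
 18        0       0     779       0       0       0     729       0       0       0                    
 19        0       0       0       0       0       0       0       0  121.05       0                    
 20        0       0       0       0Note           0       0       0       0       0                    
                                                                                                        
                                                                                                        
                                                                                                        
                                                                                                        
                                                                                                        


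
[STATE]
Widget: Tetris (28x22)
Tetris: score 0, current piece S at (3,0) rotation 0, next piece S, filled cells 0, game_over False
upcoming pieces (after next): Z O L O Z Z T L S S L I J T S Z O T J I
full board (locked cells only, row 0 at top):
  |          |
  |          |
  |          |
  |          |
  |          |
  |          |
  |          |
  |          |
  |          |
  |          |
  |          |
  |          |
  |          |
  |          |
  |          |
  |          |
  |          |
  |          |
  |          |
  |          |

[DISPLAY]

    ░░    │Next:            
   ░░     │ ░░              
          │░░               
          │                 
          │                 
          │                 
          │Score:           
          │0                
          │                 
          │                 
          │                 
          │                 
          │                 
          │                 
          │                 
          │                 
          │                 
          │                 
          │                 
          │                 
          │                 
          │                 


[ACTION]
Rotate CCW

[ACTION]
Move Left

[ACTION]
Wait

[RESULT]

          │Next:            
  ░       │ ░░              
  ░░      │░░               
   ░      │                 
          │                 
          │                 
          │Score:           
          │0                
          │                 
          │                 
          │                 
          │                 
          │                 
          │                 
          │                 
          │                 
          │                 
          │                 
          │                 
          │                 
          │                 
          │                 


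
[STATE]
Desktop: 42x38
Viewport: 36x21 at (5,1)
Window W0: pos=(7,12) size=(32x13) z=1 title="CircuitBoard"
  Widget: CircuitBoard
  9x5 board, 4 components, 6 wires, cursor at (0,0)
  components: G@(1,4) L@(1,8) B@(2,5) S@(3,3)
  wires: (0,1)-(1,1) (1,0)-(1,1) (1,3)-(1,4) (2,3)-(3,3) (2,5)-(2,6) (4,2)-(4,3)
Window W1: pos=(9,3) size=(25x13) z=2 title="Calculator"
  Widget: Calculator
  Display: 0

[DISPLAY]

                                    
                                    
    ┏━━━━━━━━━━━━━━━━━━━━━━━┓       
    ┃ Calculator            ┃       
    ┠───────────────────────┨       
    ┃                      0┃       
    ┃┌───┬───┬───┬───┐      ┃       
    ┃│ 7 │ 8 │ 9 │ ÷ │      ┃       
    ┃├───┼───┼───┼───┤      ┃       
    ┃│ 4 │ 5 │ 6 │ × │      ┃       
    ┃├───┼───┼───┼───┤      ┃       
  ┏━┃│ 1 │ 2 │ 3 │ - │      ┃━━━━┓  
  ┃ ┃├───┼───┼───┼───┤      ┃    ┃  
  ┠─┃│ 0 │ . │ = │ + │      ┃────┨  
  ┃ ┗━━━━━━━━━━━━━━━━━━━━━━━┛    ┃  
  ┃0  [.]  ·                     ┃  
  ┃        │                     ┃  
  ┃1   · ─ ·       · ─ G         ┃  
  ┃                              ┃  
  ┃2               ·       B ─ · ┃  
  ┃                │             ┃  


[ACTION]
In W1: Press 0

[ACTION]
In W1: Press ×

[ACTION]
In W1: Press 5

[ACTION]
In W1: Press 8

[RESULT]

                                    
                                    
    ┏━━━━━━━━━━━━━━━━━━━━━━━┓       
    ┃ Calculator            ┃       
    ┠───────────────────────┨       
    ┃                     58┃       
    ┃┌───┬───┬───┬───┐      ┃       
    ┃│ 7 │ 8 │ 9 │ ÷ │      ┃       
    ┃├───┼───┼───┼───┤      ┃       
    ┃│ 4 │ 5 │ 6 │ × │      ┃       
    ┃├───┼───┼───┼───┤      ┃       
  ┏━┃│ 1 │ 2 │ 3 │ - │      ┃━━━━┓  
  ┃ ┃├───┼───┼───┼───┤      ┃    ┃  
  ┠─┃│ 0 │ . │ = │ + │      ┃────┨  
  ┃ ┗━━━━━━━━━━━━━━━━━━━━━━━┛    ┃  
  ┃0  [.]  ·                     ┃  
  ┃        │                     ┃  
  ┃1   · ─ ·       · ─ G         ┃  
  ┃                              ┃  
  ┃2               ·       B ─ · ┃  
  ┃                │             ┃  


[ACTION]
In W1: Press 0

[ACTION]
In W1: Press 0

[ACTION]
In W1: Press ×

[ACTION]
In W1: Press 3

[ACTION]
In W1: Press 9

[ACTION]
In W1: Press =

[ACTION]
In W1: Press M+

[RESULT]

                                    
                                    
    ┏━━━━━━━━━━━━━━━━━━━━━━━┓       
    ┃ Calculator            ┃       
    ┠───────────────────────┨       
    ┃                      0┃       
    ┃┌───┬───┬───┬───┐      ┃       
    ┃│ 7 │ 8 │ 9 │ ÷ │      ┃       
    ┃├───┼───┼───┼───┤      ┃       
    ┃│ 4 │ 5 │ 6 │ × │      ┃       
    ┃├───┼───┼───┼───┤      ┃       
  ┏━┃│ 1 │ 2 │ 3 │ - │      ┃━━━━┓  
  ┃ ┃├───┼───┼───┼───┤      ┃    ┃  
  ┠─┃│ 0 │ . │ = │ + │      ┃────┨  
  ┃ ┗━━━━━━━━━━━━━━━━━━━━━━━┛    ┃  
  ┃0  [.]  ·                     ┃  
  ┃        │                     ┃  
  ┃1   · ─ ·       · ─ G         ┃  
  ┃                              ┃  
  ┃2               ·       B ─ · ┃  
  ┃                │             ┃  


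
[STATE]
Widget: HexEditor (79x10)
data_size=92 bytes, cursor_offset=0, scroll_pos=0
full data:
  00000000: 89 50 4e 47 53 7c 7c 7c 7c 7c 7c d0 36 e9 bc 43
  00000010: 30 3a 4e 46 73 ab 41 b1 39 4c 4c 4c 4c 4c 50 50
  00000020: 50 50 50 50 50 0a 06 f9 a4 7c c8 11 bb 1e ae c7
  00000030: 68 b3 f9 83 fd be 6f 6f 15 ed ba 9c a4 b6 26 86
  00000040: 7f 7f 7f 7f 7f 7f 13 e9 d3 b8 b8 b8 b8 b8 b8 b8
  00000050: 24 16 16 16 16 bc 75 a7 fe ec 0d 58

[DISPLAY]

00000000  89 50 4e 47 53 7c 7c 7c  7c 7c 7c d0 36 e9 bc 43  |.PNGS||||||.6..C| 
00000010  30 3a 4e 46 73 ab 41 b1  39 4c 4c 4c 4c 4c 50 50  |0:NFs.A.9LLLLLPP| 
00000020  50 50 50 50 50 0a 06 f9  a4 7c c8 11 bb 1e ae c7  |PPPPP....|......| 
00000030  68 b3 f9 83 fd be 6f 6f  15 ed ba 9c a4 b6 26 86  |h.....oo......&.| 
00000040  7f 7f 7f 7f 7f 7f 13 e9  d3 b8 b8 b8 b8 b8 b8 b8  |................| 
00000050  24 16 16 16 16 bc 75 a7  fe ec 0d 58              |$.....u....X    | 
                                                                               
                                                                               
                                                                               
                                                                               


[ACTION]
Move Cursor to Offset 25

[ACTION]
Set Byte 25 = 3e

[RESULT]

00000000  89 50 4e 47 53 7c 7c 7c  7c 7c 7c d0 36 e9 bc 43  |.PNGS||||||.6..C| 
00000010  30 3a 4e 46 73 ab 41 b1  39 3E 4c 4c 4c 4c 50 50  |0:NFs.A.9>LLLLPP| 
00000020  50 50 50 50 50 0a 06 f9  a4 7c c8 11 bb 1e ae c7  |PPPPP....|......| 
00000030  68 b3 f9 83 fd be 6f 6f  15 ed ba 9c a4 b6 26 86  |h.....oo......&.| 
00000040  7f 7f 7f 7f 7f 7f 13 e9  d3 b8 b8 b8 b8 b8 b8 b8  |................| 
00000050  24 16 16 16 16 bc 75 a7  fe ec 0d 58              |$.....u....X    | 
                                                                               
                                                                               
                                                                               
                                                                               


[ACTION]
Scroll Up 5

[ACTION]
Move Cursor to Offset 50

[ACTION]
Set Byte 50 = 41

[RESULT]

00000000  89 50 4e 47 53 7c 7c 7c  7c 7c 7c d0 36 e9 bc 43  |.PNGS||||||.6..C| 
00000010  30 3a 4e 46 73 ab 41 b1  39 3e 4c 4c 4c 4c 50 50  |0:NFs.A.9>LLLLPP| 
00000020  50 50 50 50 50 0a 06 f9  a4 7c c8 11 bb 1e ae c7  |PPPPP....|......| 
00000030  68 b3 41 83 fd be 6f 6f  15 ed ba 9c a4 b6 26 86  |h.A...oo......&.| 
00000040  7f 7f 7f 7f 7f 7f 13 e9  d3 b8 b8 b8 b8 b8 b8 b8  |................| 
00000050  24 16 16 16 16 bc 75 a7  fe ec 0d 58              |$.....u....X    | 
                                                                               
                                                                               
                                                                               
                                                                               


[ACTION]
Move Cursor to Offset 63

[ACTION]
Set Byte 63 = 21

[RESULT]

00000000  89 50 4e 47 53 7c 7c 7c  7c 7c 7c d0 36 e9 bc 43  |.PNGS||||||.6..C| 
00000010  30 3a 4e 46 73 ab 41 b1  39 3e 4c 4c 4c 4c 50 50  |0:NFs.A.9>LLLLPP| 
00000020  50 50 50 50 50 0a 06 f9  a4 7c c8 11 bb 1e ae c7  |PPPPP....|......| 
00000030  68 b3 41 83 fd be 6f 6f  15 ed ba 9c a4 b6 26 21  |h.A...oo......&!| 
00000040  7f 7f 7f 7f 7f 7f 13 e9  d3 b8 b8 b8 b8 b8 b8 b8  |................| 
00000050  24 16 16 16 16 bc 75 a7  fe ec 0d 58              |$.....u....X    | 
                                                                               
                                                                               
                                                                               
                                                                               


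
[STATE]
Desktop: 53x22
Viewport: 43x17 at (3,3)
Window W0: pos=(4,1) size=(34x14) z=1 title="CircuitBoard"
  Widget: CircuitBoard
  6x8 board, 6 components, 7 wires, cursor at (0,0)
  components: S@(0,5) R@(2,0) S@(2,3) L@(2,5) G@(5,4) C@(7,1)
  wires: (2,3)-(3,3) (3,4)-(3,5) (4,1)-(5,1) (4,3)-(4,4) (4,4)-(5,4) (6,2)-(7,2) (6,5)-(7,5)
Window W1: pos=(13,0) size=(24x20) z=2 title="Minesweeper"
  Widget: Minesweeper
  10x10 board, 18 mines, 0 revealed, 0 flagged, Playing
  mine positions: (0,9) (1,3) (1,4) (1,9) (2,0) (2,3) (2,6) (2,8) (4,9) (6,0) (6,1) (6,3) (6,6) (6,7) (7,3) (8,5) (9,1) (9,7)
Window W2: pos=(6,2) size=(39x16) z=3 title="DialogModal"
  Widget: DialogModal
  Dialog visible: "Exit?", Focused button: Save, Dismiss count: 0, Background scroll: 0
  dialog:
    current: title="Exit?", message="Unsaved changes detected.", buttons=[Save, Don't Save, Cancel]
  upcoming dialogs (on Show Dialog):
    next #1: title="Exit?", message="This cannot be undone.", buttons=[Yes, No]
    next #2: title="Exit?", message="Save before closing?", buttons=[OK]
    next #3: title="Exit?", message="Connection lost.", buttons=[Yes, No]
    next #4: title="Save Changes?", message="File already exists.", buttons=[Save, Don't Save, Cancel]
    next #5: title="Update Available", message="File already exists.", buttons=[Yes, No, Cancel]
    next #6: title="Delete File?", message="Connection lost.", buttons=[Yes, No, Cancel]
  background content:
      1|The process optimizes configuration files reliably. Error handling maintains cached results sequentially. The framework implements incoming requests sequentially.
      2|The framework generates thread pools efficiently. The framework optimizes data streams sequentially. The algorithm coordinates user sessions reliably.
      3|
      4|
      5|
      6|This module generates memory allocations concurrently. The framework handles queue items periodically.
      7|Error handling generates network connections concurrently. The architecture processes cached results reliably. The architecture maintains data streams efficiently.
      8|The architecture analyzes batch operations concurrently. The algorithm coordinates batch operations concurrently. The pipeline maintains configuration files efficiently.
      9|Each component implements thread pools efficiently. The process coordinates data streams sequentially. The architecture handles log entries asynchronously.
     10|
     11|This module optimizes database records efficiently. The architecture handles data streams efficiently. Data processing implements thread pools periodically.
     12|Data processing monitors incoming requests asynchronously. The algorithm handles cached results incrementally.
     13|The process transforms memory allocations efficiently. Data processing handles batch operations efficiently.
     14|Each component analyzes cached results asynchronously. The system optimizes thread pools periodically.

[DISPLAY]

 ┠─┃ DialogModal                         ┃ 
 ┃ ┠─────────────────────────────────────┨ 
 ┃0┃The process optimizes configuration f┃ 
 ┃ ┃The framework generates thread pools ┃ 
 ┃1┃                                     ┃ 
 ┃ ┃  ┌──────────────────────────────┐   ┃ 
 ┃2┃  │            Exit?             │   ┃ 
 ┃ ┃Th│  Unsaved changes detected.   │ati┃ 
 ┃3┃Er│ [Save]  Don't Save   Cancel  │onn┃ 
 ┃ ┃Th└──────────────────────────────┘era┃ 
 ┃4┃Each component implements thread pool┃ 
 ┗━┃                                     ┃ 
   ┃This module optimizes database record┃ 
   ┃Data processing monitors incoming req┃ 
   ┗━━━━━━━━━━━━━━━━━━━━━━━━━━━━━━━━━━━━━┛ 
          ┃                      ┃         
          ┗━━━━━━━━━━━━━━━━━━━━━━┛         


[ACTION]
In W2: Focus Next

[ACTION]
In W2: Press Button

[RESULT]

 ┠─┃ DialogModal                         ┃ 
 ┃ ┠─────────────────────────────────────┨ 
 ┃0┃The process optimizes configuration f┃ 
 ┃ ┃The framework generates thread pools ┃ 
 ┃1┃                                     ┃ 
 ┃ ┃                                     ┃ 
 ┃2┃                                     ┃ 
 ┃ ┃This module generates memory allocati┃ 
 ┃3┃Error handling generates network conn┃ 
 ┃ ┃The architecture analyzes batch opera┃ 
 ┃4┃Each component implements thread pool┃ 
 ┗━┃                                     ┃ 
   ┃This module optimizes database record┃ 
   ┃Data processing monitors incoming req┃ 
   ┗━━━━━━━━━━━━━━━━━━━━━━━━━━━━━━━━━━━━━┛ 
          ┃                      ┃         
          ┗━━━━━━━━━━━━━━━━━━━━━━┛         


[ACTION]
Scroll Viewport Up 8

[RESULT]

          ┏━━━━━━━━━━━━━━━━━━━━━━┓         
 ┏━━━━━━━━┃ Minesweeper          ┃┓        
 ┃ ┏━━━━━━━━━━━━━━━━━━━━━━━━━━━━━━━━━━━━━┓ 
 ┠─┃ DialogModal                         ┃ 
 ┃ ┠─────────────────────────────────────┨ 
 ┃0┃The process optimizes configuration f┃ 
 ┃ ┃The framework generates thread pools ┃ 
 ┃1┃                                     ┃ 
 ┃ ┃                                     ┃ 
 ┃2┃                                     ┃ 
 ┃ ┃This module generates memory allocati┃ 
 ┃3┃Error handling generates network conn┃ 
 ┃ ┃The architecture analyzes batch opera┃ 
 ┃4┃Each component implements thread pool┃ 
 ┗━┃                                     ┃ 
   ┃This module optimizes database record┃ 
   ┃Data processing monitors incoming req┃ 


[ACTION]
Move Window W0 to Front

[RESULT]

          ┏━━━━━━━━━━━━━━━━━━━━━━┓         
 ┏━━━━━━━━━━━━━━━━━━━━━━━━━━━━━━━━┓        
 ┃ CircuitBoard                   ┃━━━━━━┓ 
 ┠────────────────────────────────┨      ┃ 
 ┃   0 1 2 3 4 5                  ┃──────┨ 
 ┃0  [.]                  S       ┃tion f┃ 
 ┃                                ┃pools ┃ 
 ┃1                               ┃      ┃ 
 ┃                                ┃      ┃ 
 ┃2   R           S       L       ┃      ┃ 
 ┃                │               ┃locati┃ 
 ┃3               ·   · ─ ·       ┃k conn┃ 
 ┃                                ┃ opera┃ 
 ┃4       ·       · ─ ·           ┃d pool┃ 
 ┗━━━━━━━━━━━━━━━━━━━━━━━━━━━━━━━━┛      ┃ 
   ┃This module optimizes database record┃ 
   ┃Data processing monitors incoming req┃ 


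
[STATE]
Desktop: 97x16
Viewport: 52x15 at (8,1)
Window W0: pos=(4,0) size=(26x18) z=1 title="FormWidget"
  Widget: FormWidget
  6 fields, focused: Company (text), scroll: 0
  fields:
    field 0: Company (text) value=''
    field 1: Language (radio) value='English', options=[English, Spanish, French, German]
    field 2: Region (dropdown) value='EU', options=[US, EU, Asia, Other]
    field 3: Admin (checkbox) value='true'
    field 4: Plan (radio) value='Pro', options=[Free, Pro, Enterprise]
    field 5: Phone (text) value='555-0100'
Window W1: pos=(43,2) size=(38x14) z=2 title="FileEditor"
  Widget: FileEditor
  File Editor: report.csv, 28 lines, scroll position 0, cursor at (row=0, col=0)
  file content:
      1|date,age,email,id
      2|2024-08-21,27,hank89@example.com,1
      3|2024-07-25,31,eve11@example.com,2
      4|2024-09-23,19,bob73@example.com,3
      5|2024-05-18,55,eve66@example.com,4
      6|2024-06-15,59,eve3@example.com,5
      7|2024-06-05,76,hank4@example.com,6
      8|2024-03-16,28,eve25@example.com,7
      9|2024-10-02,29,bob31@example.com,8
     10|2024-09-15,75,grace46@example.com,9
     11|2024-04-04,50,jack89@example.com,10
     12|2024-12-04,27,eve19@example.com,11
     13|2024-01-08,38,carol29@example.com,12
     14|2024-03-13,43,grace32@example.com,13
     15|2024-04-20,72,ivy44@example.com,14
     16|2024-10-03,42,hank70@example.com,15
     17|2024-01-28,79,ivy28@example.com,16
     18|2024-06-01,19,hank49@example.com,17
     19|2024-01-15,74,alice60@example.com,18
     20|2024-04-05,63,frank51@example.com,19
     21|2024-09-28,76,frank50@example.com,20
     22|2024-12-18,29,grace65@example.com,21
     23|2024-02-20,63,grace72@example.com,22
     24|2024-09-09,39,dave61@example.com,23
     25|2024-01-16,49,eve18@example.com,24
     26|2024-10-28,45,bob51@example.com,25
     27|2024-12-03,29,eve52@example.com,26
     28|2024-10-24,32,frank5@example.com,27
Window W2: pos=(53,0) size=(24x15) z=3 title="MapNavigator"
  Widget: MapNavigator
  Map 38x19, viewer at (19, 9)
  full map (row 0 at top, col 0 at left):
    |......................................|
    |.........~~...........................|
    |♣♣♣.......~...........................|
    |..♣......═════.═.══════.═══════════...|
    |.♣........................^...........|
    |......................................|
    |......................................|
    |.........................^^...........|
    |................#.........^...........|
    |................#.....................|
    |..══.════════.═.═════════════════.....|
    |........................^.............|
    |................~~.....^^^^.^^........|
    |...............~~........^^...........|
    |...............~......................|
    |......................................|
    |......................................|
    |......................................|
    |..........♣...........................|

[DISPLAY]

rmWidget             ┃                       ┃ MapNa
─────────────────────┨             ┏━━━━━━━━━┠──────
ompany:    [        ]┃             ┃ FileEdit┃......
anguage:   (●) Englis┃             ┠─────────┃......
egion:     [EU     ▼]┃             ┃█ate,age,┃......
dmin:      [x]       ┃             ┃2024-08-2┃......
lan:       ( ) Free  ┃             ┃2024-07-2┃......
hone:      [555-0100]┃             ┃2024-09-2┃......
                     ┃             ┃2024-05-1┃═════.
                     ┃             ┃2024-06-1┃......
                     ┃             ┃2024-06-0┃......
                     ┃             ┃2024-03-1┃......
                     ┃             ┃2024-10-0┃......
                     ┃             ┃2024-09-1┗━━━━━━
                     ┃             ┗━━━━━━━━━━━━━━━━


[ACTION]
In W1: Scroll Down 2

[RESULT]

rmWidget             ┃                       ┃ MapNa
─────────────────────┨             ┏━━━━━━━━━┠──────
ompany:    [        ]┃             ┃ FileEdit┃......
anguage:   (●) Englis┃             ┠─────────┃......
egion:     [EU     ▼]┃             ┃2024-07-2┃......
dmin:      [x]       ┃             ┃2024-09-2┃......
lan:       ( ) Free  ┃             ┃2024-05-1┃......
hone:      [555-0100]┃             ┃2024-06-1┃......
                     ┃             ┃2024-06-0┃═════.
                     ┃             ┃2024-03-1┃......
                     ┃             ┃2024-10-0┃......
                     ┃             ┃2024-09-1┃......
                     ┃             ┃2024-04-0┃......
                     ┃             ┃2024-12-0┗━━━━━━
                     ┃             ┗━━━━━━━━━━━━━━━━


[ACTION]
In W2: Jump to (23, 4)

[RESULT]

rmWidget             ┃                       ┃ MapNa
─────────────────────┨             ┏━━━━━━━━━┠──────
ompany:    [        ]┃             ┃ FileEdit┃      
anguage:   (●) Englis┃             ┠─────────┃......
egion:     [EU     ▼]┃             ┃2024-07-2┃......
dmin:      [x]       ┃             ┃2024-09-2┃......
lan:       ( ) Free  ┃             ┃2024-05-1┃══.═.═
hone:      [555-0100]┃             ┃2024-06-1┃......
                     ┃             ┃2024-06-0┃......
                     ┃             ┃2024-03-1┃......
                     ┃             ┃2024-10-0┃......
                     ┃             ┃2024-09-1┃....#.
                     ┃             ┃2024-04-0┃....#.
                     ┃             ┃2024-12-0┗━━━━━━
                     ┃             ┗━━━━━━━━━━━━━━━━


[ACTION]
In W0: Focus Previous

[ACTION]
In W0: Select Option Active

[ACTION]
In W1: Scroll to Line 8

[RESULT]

rmWidget             ┃                       ┃ MapNa
─────────────────────┨             ┏━━━━━━━━━┠──────
ompany:    [        ]┃             ┃ FileEdit┃      
anguage:   (●) Englis┃             ┠─────────┃......
egion:     [EU     ▼]┃             ┃2024-03-1┃......
dmin:      [x]       ┃             ┃2024-10-0┃......
lan:       ( ) Free  ┃             ┃2024-09-1┃══.═.═
hone:      [555-0100]┃             ┃2024-04-0┃......
                     ┃             ┃2024-12-0┃......
                     ┃             ┃2024-01-0┃......
                     ┃             ┃2024-03-1┃......
                     ┃             ┃2024-04-2┃....#.
                     ┃             ┃2024-10-0┃....#.
                     ┃             ┃2024-01-2┗━━━━━━
                     ┃             ┗━━━━━━━━━━━━━━━━


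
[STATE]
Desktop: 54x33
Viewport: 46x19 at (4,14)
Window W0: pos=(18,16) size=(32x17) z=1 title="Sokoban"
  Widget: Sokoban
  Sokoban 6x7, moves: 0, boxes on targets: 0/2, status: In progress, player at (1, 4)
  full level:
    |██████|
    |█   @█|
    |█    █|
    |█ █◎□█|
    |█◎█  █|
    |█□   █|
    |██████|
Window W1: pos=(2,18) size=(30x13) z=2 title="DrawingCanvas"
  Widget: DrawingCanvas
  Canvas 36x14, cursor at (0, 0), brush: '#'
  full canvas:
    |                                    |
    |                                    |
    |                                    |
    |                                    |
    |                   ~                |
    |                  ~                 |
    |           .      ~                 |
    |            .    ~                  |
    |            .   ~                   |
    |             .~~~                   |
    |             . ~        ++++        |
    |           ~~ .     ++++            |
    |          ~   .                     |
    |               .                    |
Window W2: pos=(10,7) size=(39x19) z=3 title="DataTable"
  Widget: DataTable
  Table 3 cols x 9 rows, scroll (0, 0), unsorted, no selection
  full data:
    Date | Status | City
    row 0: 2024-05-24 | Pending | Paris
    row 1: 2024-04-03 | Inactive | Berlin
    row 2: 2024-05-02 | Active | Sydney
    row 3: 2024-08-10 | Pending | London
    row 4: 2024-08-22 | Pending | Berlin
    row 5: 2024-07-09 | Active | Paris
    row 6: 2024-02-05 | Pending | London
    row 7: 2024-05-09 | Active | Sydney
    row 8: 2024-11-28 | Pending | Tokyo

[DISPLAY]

      ┃2024-05-02│Active  │Sydney           ┃ 
      ┃2024-08-10│Pending │London           ┃ 
      ┃2024-08-22│Pending │Berlin           ┃┓
      ┃2024-07-09│Active  │Paris            ┃┃
━━━━━━┃2024-02-05│Pending │London           ┃┨
Drawin┃2024-05-09│Active  │Sydney           ┃┃
──────┃2024-11-28│Pending │Tokyo            ┃┃
      ┃                                     ┃┃
      ┃                                     ┃┃
      ┃                                     ┃┃
      ┃                                     ┃┃
      ┗━━━━━━━━━━━━━━━━━━━━━━━━━━━━━━━━━━━━━┛┃
                 ~         ┃                 ┃
          .      ~         ┃                 ┃
           .    ~          ┃                 ┃
           .   ~           ┃                 ┃
━━━━━━━━━━━━━━━━━━━━━━━━━━━┛                 ┃
              ┃                              ┃
              ┗━━━━━━━━━━━━━━━━━━━━━━━━━━━━━━┛


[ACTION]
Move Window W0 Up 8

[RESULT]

      ┃2024-05-02│Active  │Sydney           ┃┃
      ┃2024-08-10│Pending │London           ┃┃
      ┃2024-08-22│Pending │Berlin           ┃┃
      ┃2024-07-09│Active  │Paris            ┃┃
━━━━━━┃2024-02-05│Pending │London           ┃┃
Drawin┃2024-05-09│Active  │Sydney           ┃┃
──────┃2024-11-28│Pending │Tokyo            ┃┃
      ┃                                     ┃┃
      ┃                                     ┃┃
      ┃                                     ┃┃
      ┃                                     ┃┛
      ┗━━━━━━━━━━━━━━━━━━━━━━━━━━━━━━━━━━━━━┛ 
                 ~         ┃                  
          .      ~         ┃                  
           .    ~          ┃                  
           .   ~           ┃                  
━━━━━━━━━━━━━━━━━━━━━━━━━━━┛                  
                                              
                                              


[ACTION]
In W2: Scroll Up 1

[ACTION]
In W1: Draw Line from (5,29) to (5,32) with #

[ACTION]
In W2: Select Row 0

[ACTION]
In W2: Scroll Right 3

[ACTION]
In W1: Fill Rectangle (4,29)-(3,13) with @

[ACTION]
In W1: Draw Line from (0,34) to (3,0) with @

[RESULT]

      ┃2024-05-02│Active  │Sydney           ┃┃
      ┃2024-08-10│Pending │London           ┃┃
      ┃2024-08-22│Pending │Berlin           ┃┃
      ┃2024-07-09│Active  │Paris            ┃┃
━━━━━━┃2024-02-05│Pending │London           ┃┃
Drawin┃2024-05-09│Active  │Sydney           ┃┃
──────┃2024-11-28│Pending │Tokyo            ┃┃
      ┃                                     ┃┃
      ┃                                     ┃┃
     @┃                                     ┃┃
@@@@@ ┃                                     ┃┛
      ┗━━━━━━━━━━━━━━━━━━━━━━━━━━━━━━━━━━━━━┛ 
                 ~         ┃                  
          .      ~         ┃                  
           .    ~          ┃                  
           .   ~           ┃                  
━━━━━━━━━━━━━━━━━━━━━━━━━━━┛                  
                                              
                                              


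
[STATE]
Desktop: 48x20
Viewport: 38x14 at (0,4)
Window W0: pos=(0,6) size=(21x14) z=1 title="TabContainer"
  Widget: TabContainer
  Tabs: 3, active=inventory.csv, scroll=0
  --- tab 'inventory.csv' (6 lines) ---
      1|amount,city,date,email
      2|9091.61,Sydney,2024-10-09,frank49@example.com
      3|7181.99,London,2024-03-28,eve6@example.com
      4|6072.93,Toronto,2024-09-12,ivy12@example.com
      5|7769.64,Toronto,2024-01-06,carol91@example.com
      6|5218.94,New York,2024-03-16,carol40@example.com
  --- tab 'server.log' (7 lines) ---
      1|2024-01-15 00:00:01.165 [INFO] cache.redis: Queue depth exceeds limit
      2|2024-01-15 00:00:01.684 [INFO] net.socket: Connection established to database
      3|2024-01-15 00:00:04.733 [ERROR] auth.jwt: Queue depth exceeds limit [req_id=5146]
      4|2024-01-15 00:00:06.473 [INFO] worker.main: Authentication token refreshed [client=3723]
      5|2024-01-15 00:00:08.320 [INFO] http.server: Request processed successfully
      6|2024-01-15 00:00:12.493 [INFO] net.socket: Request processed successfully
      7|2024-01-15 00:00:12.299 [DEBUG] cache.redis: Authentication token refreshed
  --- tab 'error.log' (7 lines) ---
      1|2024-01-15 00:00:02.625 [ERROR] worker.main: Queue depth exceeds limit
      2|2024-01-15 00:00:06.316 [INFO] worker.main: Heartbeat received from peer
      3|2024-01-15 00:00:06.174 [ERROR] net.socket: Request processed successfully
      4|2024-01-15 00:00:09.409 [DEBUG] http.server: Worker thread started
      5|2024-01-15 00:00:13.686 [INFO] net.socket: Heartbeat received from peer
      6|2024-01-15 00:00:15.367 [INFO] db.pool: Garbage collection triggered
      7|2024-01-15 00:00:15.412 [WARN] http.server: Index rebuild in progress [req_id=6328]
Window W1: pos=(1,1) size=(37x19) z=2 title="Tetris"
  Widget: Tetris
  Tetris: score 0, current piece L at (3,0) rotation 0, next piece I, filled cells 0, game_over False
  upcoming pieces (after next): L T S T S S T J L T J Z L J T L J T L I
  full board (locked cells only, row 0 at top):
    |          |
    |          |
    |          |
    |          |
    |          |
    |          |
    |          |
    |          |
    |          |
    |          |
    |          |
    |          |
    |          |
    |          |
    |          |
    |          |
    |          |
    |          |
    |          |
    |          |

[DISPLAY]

 ┃          │Next:                   ┃
 ┃          │████                    ┃
┏┃          │                        ┃
┃┃          │                        ┃
┠┃          │                        ┃
┃┃          │                        ┃
┃┃          │Score:                  ┃
┃┃          │0                       ┃
┃┃          │                        ┃
┃┃          │                        ┃
┃┃          │                        ┃
┃┃          │                        ┃
┃┃          │                        ┃
┃┃          │                        ┃


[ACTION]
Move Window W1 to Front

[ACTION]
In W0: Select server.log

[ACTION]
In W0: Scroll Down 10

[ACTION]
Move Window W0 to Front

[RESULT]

 ┃          │Next:                   ┃
 ┃          │████                    ┃
┏━━━━━━━━━━━━━━━━━━━┓                ┃
┃ TabContainer      ┃                ┃
┠───────────────────┨                ┃
┃ inventory.csv │[se┃                ┃
┃───────────────────┃                ┃
┃2024-01-15 00:00:12┃                ┃
┃                   ┃                ┃
┃                   ┃                ┃
┃                   ┃                ┃
┃                   ┃                ┃
┃                   ┃                ┃
┃                   ┃                ┃
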